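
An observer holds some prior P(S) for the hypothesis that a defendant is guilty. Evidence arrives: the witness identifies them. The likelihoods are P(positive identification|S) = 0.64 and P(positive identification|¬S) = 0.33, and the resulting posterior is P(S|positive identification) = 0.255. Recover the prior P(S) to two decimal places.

P(S) = 0.15

In odds form, posterior odds = prior odds × likelihood ratio, so prior odds = posterior odds ÷ LR.
Posterior odds = 0.255/(1−0.255) = 0.3423. LR = 0.64/0.33 = 1.9394.
Prior odds = 0.3423/1.9394 = 0.1765, so P(S) = 0.1765/(1+0.1765) ≈ 0.15.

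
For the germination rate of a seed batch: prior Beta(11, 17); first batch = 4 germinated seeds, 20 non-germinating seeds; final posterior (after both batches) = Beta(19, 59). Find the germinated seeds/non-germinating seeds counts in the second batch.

4 germinated seeds and 22 non-germinating seeds

Sequential conjugate updates are equivalent to a single update on the pooled data, so total successes = posterior α − prior α and total failures = posterior β − prior β.
Total across both batches: 19−11=8 germinated seeds, 59−17=42 non-germinating seeds.
Subtract the first batch: 8−4=4 germinated seeds and 42−20=22 non-germinating seeds.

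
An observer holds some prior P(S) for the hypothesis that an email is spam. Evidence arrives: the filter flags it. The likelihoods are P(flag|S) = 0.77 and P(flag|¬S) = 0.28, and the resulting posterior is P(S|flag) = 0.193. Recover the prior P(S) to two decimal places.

P(S) = 0.08

In odds form, posterior odds = prior odds × likelihood ratio, so prior odds = posterior odds ÷ LR.
Posterior odds = 0.193/(1−0.193) = 0.2392. LR = 0.77/0.28 = 2.7500.
Prior odds = 0.2392/2.7500 = 0.0870, so P(S) = 0.0870/(1+0.0870) ≈ 0.08.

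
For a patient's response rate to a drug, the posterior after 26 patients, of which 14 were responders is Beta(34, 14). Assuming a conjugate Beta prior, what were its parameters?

Beta(20, 2)

A Beta(α, β) prior with s successes and f failures in binomial data gives a Beta(α+s, β+f) posterior.
Subtract the data counts: 34−14=20, 14−12=2.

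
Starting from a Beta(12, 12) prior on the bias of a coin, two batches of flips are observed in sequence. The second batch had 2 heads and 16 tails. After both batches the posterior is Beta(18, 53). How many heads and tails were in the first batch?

4 heads and 25 tails

Sequential conjugate updates are equivalent to a single update on the pooled data, so total successes = posterior α − prior α and total failures = posterior β − prior β.
Total across both batches: 18−12=6 heads, 53−12=41 tails.
Subtract the second batch: 6−2=4 heads and 41−16=25 tails.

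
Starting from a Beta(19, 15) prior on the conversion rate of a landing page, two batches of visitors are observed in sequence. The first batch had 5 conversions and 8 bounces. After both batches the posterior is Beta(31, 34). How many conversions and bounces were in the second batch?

Sequential conjugate updates are equivalent to a single update on the pooled data, so total successes = posterior α − prior α and total failures = posterior β − prior β.
Total across both batches: 31−19=12 conversions, 34−15=19 bounces.
Subtract the first batch: 12−5=7 conversions and 19−8=11 bounces.

7 conversions and 11 bounces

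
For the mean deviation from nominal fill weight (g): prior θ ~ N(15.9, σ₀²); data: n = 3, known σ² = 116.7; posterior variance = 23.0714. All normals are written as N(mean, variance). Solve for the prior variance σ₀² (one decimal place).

σ₀² = 56.7

For the Normal–Normal model with known σ², precisions add: τ_n = τ₀ + n/σ².
So 1/σ₀² = 1/23.0714 − 3/116.7 = 0.043344 − 0.025707 = 0.017637.
Hence σ₀² = 1/0.017637 ≈ 56.7.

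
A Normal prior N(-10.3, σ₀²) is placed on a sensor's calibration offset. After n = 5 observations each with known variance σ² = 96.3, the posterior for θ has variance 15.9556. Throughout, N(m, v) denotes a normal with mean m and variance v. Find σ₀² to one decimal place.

σ₀² = 93.0

For the Normal–Normal model with known σ², precisions add: τ_n = τ₀ + n/σ².
So 1/σ₀² = 1/15.9556 − 5/96.3 = 0.062674 − 0.051921 = 0.010753.
Hence σ₀² = 1/0.010753 ≈ 93.0.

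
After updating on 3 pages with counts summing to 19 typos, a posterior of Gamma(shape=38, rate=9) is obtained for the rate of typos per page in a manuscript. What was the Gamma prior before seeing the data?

Gamma(shape=19, rate=6)

A Gamma(α, β) prior (rate parametrization) on a Poisson rate with n observations summing to S gives posterior Gamma(α+S, β+n).
So α = 38 − 19 = 19 and β = 9 − 3 = 6.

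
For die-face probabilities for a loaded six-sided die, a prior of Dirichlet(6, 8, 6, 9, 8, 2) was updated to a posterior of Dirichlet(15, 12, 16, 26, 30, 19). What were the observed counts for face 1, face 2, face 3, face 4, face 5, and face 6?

For a Dirichlet(α) prior with multinomial counts c, the posterior is Dirichlet(α + c) componentwise.
Counts are posterior − prior componentwise: 15−6=9, 12−8=4, 16−6=10, 26−9=17, 30−8=22, 19−2=17.

counts (9, 4, 10, 17, 22, 17)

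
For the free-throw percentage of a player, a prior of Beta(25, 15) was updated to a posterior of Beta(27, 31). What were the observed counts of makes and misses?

2 makes and 16 misses

Beta is conjugate to the binomial likelihood: posterior = Beta(a+s, b+f).
Match parameters: s=27−25=2, f=31−15=16.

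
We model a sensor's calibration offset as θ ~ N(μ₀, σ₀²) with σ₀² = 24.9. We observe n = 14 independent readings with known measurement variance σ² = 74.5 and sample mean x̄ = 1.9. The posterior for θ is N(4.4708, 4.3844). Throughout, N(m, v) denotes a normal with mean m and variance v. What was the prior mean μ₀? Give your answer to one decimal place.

μ₀ = 16.5

The posterior mean is a precision-weighted average: μ_n = (τ₀μ₀ + τ_data·x̄)/(τ₀+τ_data), with τ₀=1/σ₀² and τ_data=n/σ².
Here τ₀ = 1/24.9 = 0.040161 and τ_data = 14/74.5 = 0.187919, so τ_n = 0.228080.
Rearranging for μ₀: μ₀ = (μ_n·τ_n − τ_data·x̄)/τ₀ = (4.4708·0.228080 − 0.187919·1.9) / 0.040161 = 0.662654/0.040161 ≈ 16.5.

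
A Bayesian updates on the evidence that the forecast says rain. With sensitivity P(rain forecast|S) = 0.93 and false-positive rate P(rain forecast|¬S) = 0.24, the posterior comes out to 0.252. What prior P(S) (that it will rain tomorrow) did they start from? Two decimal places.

In odds form, posterior odds = prior odds × likelihood ratio, so prior odds = posterior odds ÷ LR.
Posterior odds = 0.252/(1−0.252) = 0.3369. LR = 0.93/0.24 = 3.8750.
Prior odds = 0.3369/3.8750 = 0.0869, so P(S) = 0.0869/(1+0.0869) ≈ 0.08.

P(S) = 0.08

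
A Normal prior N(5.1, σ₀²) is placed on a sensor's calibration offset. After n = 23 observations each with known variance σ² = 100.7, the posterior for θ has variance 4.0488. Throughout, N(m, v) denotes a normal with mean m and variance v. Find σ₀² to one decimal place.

Posterior precision equals prior precision plus data precision: 1/σ_n² = 1/σ₀² + n/σ².
So 1/σ₀² = 1/4.0488 − 23/100.7 = 0.246987 − 0.228401 = 0.018586.
Hence σ₀² = 1/0.018586 ≈ 53.8.

σ₀² = 53.8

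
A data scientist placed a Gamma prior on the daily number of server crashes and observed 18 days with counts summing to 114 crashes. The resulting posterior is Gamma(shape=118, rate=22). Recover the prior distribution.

A Gamma(α, β) prior (rate parametrization) on a Poisson rate with n observations summing to S gives posterior Gamma(α+S, β+n).
So α = 118 − 114 = 4 and β = 22 − 18 = 4.

Gamma(shape=4, rate=4)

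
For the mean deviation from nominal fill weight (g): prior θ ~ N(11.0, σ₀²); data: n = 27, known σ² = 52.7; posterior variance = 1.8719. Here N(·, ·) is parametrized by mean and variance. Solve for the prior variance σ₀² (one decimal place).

For the Normal–Normal model with known σ², precisions add: τ_n = τ₀ + n/σ².
So 1/σ₀² = 1/1.8719 − 27/52.7 = 0.534217 − 0.512334 = 0.021883.
Hence σ₀² = 1/0.021883 ≈ 45.7.

σ₀² = 45.7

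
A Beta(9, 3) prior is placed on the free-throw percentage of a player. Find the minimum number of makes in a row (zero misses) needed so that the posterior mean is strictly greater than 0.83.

After k makes and 0 misses the posterior is Beta(9+k, 3), with mean (9+k)/(9+3+k).
Set (9+k)/(12+k) > 0.83 and solve: k > (0.83·12 − 9)/(1 − 0.83) = 5.647.
The smallest integer exceeding 5.647 is 6.

k = 6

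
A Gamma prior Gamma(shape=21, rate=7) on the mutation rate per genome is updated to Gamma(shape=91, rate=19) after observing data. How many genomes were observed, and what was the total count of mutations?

n = 12 genomes with total 70 mutations

A Gamma(α, β) prior (rate parametrization) on a Poisson rate with n observations summing to S gives posterior Gamma(α+S, β+n).
Matching: Σxᵢ = 91 − 21 = 70 and n = 19 − 7 = 12.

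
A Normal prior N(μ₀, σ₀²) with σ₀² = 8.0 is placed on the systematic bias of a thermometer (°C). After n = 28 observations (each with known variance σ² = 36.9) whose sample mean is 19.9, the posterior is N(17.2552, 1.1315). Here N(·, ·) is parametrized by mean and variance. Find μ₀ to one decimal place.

μ₀ = 1.2

With known observation variance, the Normal–Normal posterior has precision τ_n = τ₀ + n/σ² and mean μ_n = (τ₀μ₀ + (n/σ²)x̄)/τ_n.
Here τ₀ = 1/8.0 = 0.125000 and τ_data = 28/36.9 = 0.758808, so τ_n = 0.883808.
Rearranging for μ₀: μ₀ = (μ_n·τ_n − τ_data·x̄)/τ₀ = (17.2552·0.883808 − 0.758808·19.9) / 0.125000 = 0.150005/0.125000 ≈ 1.2.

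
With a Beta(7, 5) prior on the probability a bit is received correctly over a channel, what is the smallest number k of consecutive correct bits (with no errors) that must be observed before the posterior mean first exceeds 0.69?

k = 5

After k correct bits and 0 errors the posterior is Beta(7+k, 5), with mean (7+k)/(7+5+k).
Set (7+k)/(12+k) > 0.69 and solve: k > (0.69·12 − 7)/(1 − 0.69) = 4.129.
The smallest integer exceeding 4.129 is 5, and checking k=5: (12)/(17) = 0.7059 > 0.69.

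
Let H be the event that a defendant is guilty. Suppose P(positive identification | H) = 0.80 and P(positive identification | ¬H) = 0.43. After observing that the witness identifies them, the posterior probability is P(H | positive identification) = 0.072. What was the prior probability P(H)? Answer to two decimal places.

Bayes' rule in odds form gives O(H|E) = O(H)·[P(E|H)/P(E|¬H)], hence O(H) = O(H|E)/LR.
Posterior odds = 0.072/(1−0.072) = 0.0776. LR = 0.80/0.43 = 1.8605.
Prior odds = 0.0776/1.8605 = 0.0417, so P(H) = 0.0417/(1+0.0417) ≈ 0.04.

P(H) = 0.04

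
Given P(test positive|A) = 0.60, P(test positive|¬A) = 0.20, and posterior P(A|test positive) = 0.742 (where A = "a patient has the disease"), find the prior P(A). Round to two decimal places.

P(A) = 0.49

Bayes' rule in odds form gives O(A|E) = O(A)·[P(E|A)/P(E|¬A)], hence O(A) = O(A|E)/LR.
Posterior odds = 0.742/(1−0.742) = 2.8760. LR = 0.60/0.20 = 3.0000.
Prior odds = 2.8760/3.0000 = 0.9587, so P(A) = 0.9587/(1+0.9587) ≈ 0.49.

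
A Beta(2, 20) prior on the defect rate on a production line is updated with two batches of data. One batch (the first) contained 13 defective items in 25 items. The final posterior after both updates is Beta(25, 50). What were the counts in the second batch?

10 defective items and 18 good items

Because Beta–binomial updating is additive in the counts, the combined data contributed (α_post−α_prior, β_post−β_prior) successes and failures.
Total across both batches: 25−2=23 defective items, 50−20=30 good items.
Subtract the first batch: 23−13=10 defective items and 30−12=18 good items.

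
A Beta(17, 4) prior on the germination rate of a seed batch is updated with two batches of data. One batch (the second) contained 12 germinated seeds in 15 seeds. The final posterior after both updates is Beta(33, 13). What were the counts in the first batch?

4 germinated seeds and 6 non-germinating seeds

Because Beta–binomial updating is additive in the counts, the combined data contributed (α_post−α_prior, β_post−β_prior) successes and failures.
Total across both batches: 33−17=16 germinated seeds, 13−4=9 non-germinating seeds.
Subtract the second batch: 16−12=4 germinated seeds and 9−3=6 non-germinating seeds.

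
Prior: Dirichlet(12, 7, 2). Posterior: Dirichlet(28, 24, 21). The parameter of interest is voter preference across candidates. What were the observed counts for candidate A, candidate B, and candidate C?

For a Dirichlet(α) prior with multinomial counts c, the posterior is Dirichlet(α + c) componentwise.
Counts are posterior − prior componentwise: 28−12=16, 24−7=17, 21−2=19.

counts (16, 17, 19)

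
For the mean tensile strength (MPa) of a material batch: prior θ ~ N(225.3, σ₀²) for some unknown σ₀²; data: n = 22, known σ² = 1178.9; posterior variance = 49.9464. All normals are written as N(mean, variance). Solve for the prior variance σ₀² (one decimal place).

For the Normal–Normal model with known σ², precisions add: τ_n = τ₀ + n/σ².
So 1/σ₀² = 1/49.9464 − 22/1178.9 = 0.020021 − 0.018661 = 0.001360.
Hence σ₀² = 1/0.001360 ≈ 735.3.

σ₀² = 735.3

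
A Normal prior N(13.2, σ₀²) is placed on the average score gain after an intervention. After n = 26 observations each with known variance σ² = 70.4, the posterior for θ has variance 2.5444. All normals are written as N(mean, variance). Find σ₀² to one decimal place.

Posterior precision equals prior precision plus data precision: 1/σ_n² = 1/σ₀² + n/σ².
So 1/σ₀² = 1/2.5444 − 26/70.4 = 0.393020 − 0.369318 = 0.023702.
Hence σ₀² = 1/0.023702 ≈ 42.2.

σ₀² = 42.2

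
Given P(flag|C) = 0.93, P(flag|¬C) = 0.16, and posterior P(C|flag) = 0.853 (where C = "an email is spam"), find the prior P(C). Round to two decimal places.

P(C) = 0.50

In odds form, posterior odds = prior odds × likelihood ratio, so prior odds = posterior odds ÷ LR.
Posterior odds = 0.853/(1−0.853) = 5.8027. LR = 0.93/0.16 = 5.8125.
Prior odds = 5.8027/5.8125 = 0.9983, so P(C) = 0.9983/(1+0.9983) ≈ 0.50.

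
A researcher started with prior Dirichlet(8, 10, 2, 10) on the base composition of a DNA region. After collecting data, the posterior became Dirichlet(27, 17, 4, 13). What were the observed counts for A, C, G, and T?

For a Dirichlet(α) prior with multinomial counts c, the posterior is Dirichlet(α + c) componentwise.
Counts are posterior − prior componentwise: 27−8=19, 17−10=7, 4−2=2, 13−10=3.

counts (19, 7, 2, 3)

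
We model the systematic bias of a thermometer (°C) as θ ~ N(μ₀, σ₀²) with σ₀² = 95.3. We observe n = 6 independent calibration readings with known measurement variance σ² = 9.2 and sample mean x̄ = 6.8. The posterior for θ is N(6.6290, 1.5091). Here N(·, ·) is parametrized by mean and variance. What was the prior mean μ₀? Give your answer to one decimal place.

μ₀ = -4.0

The posterior mean is a precision-weighted average: μ_n = (τ₀μ₀ + τ_data·x̄)/(τ₀+τ_data), with τ₀=1/σ₀² and τ_data=n/σ².
Here τ₀ = 1/95.3 = 0.010493 and τ_data = 6/9.2 = 0.652174, so τ_n = 0.662667.
Rearranging for μ₀: μ₀ = (μ_n·τ_n − τ_data·x̄)/τ₀ = (6.6290·0.662667 − 0.652174·6.8) / 0.010493 = -0.041964/0.010493 ≈ -4.0.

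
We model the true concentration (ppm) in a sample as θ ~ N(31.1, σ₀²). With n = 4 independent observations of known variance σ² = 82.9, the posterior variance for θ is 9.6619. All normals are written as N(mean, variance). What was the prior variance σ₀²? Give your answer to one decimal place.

For the Normal–Normal model with known σ², precisions add: τ_n = τ₀ + n/σ².
So 1/σ₀² = 1/9.6619 − 4/82.9 = 0.103499 − 0.048251 = 0.055248.
Hence σ₀² = 1/0.055248 ≈ 18.1.

σ₀² = 18.1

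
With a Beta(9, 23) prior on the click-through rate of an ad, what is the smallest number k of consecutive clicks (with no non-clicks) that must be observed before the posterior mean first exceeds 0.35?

After k clicks and 0 non-clicks the posterior is Beta(9+k, 23), with mean (9+k)/(9+23+k).
Set (9+k)/(32+k) > 0.35 and solve: k > (0.35·32 − 9)/(1 − 0.35) = 3.385.
The smallest integer exceeding 3.385 is 4.

k = 4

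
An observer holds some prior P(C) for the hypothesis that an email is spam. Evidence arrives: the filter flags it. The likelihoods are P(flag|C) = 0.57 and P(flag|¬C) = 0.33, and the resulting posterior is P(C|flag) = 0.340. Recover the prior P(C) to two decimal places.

P(C) = 0.23

In odds form, posterior odds = prior odds × likelihood ratio, so prior odds = posterior odds ÷ LR.
Posterior odds = 0.340/(1−0.340) = 0.5152. LR = 0.57/0.33 = 1.7273.
Prior odds = 0.5152/1.7273 = 0.2983, so P(C) = 0.2983/(1+0.2983) ≈ 0.23.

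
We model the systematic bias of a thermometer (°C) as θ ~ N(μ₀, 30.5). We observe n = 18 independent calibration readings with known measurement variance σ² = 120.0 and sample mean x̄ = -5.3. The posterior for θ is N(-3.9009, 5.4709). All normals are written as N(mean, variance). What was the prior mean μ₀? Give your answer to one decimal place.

μ₀ = 2.5

The posterior mean is a precision-weighted average: μ_n = (τ₀μ₀ + τ_data·x̄)/(τ₀+τ_data), with τ₀=1/σ₀² and τ_data=n/σ².
Here τ₀ = 1/30.5 = 0.032787 and τ_data = 18/120.0 = 0.150000, so τ_n = 0.182787.
Rearranging for μ₀: μ₀ = (μ_n·τ_n − τ_data·x̄)/τ₀ = (-3.9009·0.182787 − 0.150000·-5.3) / 0.032787 = 0.081966/0.032787 ≈ 2.5.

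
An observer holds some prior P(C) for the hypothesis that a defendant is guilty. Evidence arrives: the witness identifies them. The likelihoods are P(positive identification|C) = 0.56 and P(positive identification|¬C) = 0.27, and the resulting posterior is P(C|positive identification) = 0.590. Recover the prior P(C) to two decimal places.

In odds form, posterior odds = prior odds × likelihood ratio, so prior odds = posterior odds ÷ LR.
Posterior odds = 0.590/(1−0.590) = 1.4390. LR = 0.56/0.27 = 2.0741.
Prior odds = 1.4390/2.0741 = 0.6938, so P(C) = 0.6938/(1+0.6938) ≈ 0.41.

P(C) = 0.41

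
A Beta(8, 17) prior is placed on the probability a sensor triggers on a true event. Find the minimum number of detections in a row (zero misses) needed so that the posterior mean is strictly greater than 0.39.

After k detections and 0 misses the posterior is Beta(8+k, 17), with mean (8+k)/(8+17+k).
Set (8+k)/(25+k) > 0.39 and solve: k > (0.39·25 − 8)/(1 − 0.39) = 2.869.
The smallest integer exceeding 2.869 is 3, and checking k=3: (11)/(28) = 0.3929 > 0.39.

k = 3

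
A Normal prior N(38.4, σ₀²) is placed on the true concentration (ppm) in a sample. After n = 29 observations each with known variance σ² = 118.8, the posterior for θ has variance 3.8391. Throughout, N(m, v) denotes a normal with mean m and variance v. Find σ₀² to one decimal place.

For the Normal–Normal model with known σ², precisions add: τ_n = τ₀ + n/σ².
So 1/σ₀² = 1/3.8391 − 29/118.8 = 0.260478 − 0.244108 = 0.016370.
Hence σ₀² = 1/0.016370 ≈ 61.1.

σ₀² = 61.1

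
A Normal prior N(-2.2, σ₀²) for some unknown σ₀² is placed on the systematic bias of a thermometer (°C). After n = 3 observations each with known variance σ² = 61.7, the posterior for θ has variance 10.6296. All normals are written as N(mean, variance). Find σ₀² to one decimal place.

σ₀² = 22.0

For the Normal–Normal model with known σ², precisions add: τ_n = τ₀ + n/σ².
So 1/σ₀² = 1/10.6296 − 3/61.7 = 0.094077 − 0.048622 = 0.045455.
Hence σ₀² = 1/0.045455 ≈ 22.0.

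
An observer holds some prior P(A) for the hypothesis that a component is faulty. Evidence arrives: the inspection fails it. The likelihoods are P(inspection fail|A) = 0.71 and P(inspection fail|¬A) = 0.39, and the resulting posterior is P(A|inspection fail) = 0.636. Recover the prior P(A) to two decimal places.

Bayes' rule in odds form gives O(A|E) = O(A)·[P(E|A)/P(E|¬A)], hence O(A) = O(A|E)/LR.
Posterior odds = 0.636/(1−0.636) = 1.7473. LR = 0.71/0.39 = 1.8205.
Prior odds = 1.7473/1.8205 = 0.9598, so P(A) = 0.9598/(1+0.9598) ≈ 0.49.

P(A) = 0.49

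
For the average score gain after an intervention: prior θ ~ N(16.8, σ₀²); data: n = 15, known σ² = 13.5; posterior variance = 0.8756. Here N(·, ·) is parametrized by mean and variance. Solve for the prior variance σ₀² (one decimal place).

σ₀² = 32.3

For the Normal–Normal model with known σ², precisions add: τ_n = τ₀ + n/σ².
So 1/σ₀² = 1/0.8756 − 15/13.5 = 1.142074 − 1.111111 = 0.030963.
Hence σ₀² = 1/0.030963 ≈ 32.3.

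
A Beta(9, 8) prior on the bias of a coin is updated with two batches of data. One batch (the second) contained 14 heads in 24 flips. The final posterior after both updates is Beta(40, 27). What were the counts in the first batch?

Because Beta–binomial updating is additive in the counts, the combined data contributed (α_post−α_prior, β_post−β_prior) successes and failures.
Total across both batches: 40−9=31 heads, 27−8=19 tails.
Subtract the second batch: 31−14=17 heads and 19−10=9 tails.

17 heads and 9 tails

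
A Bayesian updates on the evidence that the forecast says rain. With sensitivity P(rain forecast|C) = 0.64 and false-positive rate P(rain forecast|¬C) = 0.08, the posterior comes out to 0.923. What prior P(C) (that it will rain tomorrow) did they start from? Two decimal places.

Bayes' rule in odds form gives O(C|E) = O(C)·[P(E|C)/P(E|¬C)], hence O(C) = O(C|E)/LR.
Posterior odds = 0.923/(1−0.923) = 11.9870. LR = 0.64/0.08 = 8.0000.
Prior odds = 11.9870/8.0000 = 1.4984, so P(C) = 1.4984/(1+1.4984) ≈ 0.60.

P(C) = 0.60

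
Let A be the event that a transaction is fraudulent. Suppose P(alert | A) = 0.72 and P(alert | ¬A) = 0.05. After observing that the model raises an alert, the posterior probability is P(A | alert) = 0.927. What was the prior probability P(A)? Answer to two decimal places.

In odds form, posterior odds = prior odds × likelihood ratio, so prior odds = posterior odds ÷ LR.
Posterior odds = 0.927/(1−0.927) = 12.6986. LR = 0.72/0.05 = 14.4000.
Prior odds = 12.6986/14.4000 = 0.8818, so P(A) = 0.8818/(1+0.8818) ≈ 0.47.

P(A) = 0.47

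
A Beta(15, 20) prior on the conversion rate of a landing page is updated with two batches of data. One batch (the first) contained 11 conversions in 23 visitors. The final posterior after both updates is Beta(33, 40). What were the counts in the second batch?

7 conversions and 8 bounces

Because Beta–binomial updating is additive in the counts, the combined data contributed (α_post−α_prior, β_post−β_prior) successes and failures.
Total across both batches: 33−15=18 conversions, 40−20=20 bounces.
Subtract the first batch: 18−11=7 conversions and 20−12=8 bounces.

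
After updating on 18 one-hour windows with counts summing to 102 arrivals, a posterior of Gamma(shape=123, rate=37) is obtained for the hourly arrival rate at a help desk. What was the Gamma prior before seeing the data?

Gamma–Poisson conjugacy: posterior shape = α + Σxᵢ, posterior rate = β + n.
So α = 123 − 102 = 21 and β = 37 − 18 = 19.

Gamma(shape=21, rate=19)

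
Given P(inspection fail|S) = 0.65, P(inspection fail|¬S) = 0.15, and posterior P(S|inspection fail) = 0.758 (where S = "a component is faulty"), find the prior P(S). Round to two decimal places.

P(S) = 0.42

In odds form, posterior odds = prior odds × likelihood ratio, so prior odds = posterior odds ÷ LR.
Posterior odds = 0.758/(1−0.758) = 3.1322. LR = 0.65/0.15 = 4.3333.
Prior odds = 3.1322/4.3333 = 0.7228, so P(S) = 0.7228/(1+0.7228) ≈ 0.42.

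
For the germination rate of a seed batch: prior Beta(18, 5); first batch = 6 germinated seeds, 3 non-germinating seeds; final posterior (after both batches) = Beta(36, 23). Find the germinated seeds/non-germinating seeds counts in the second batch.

12 germinated seeds and 15 non-germinating seeds

Sequential conjugate updates are equivalent to a single update on the pooled data, so total successes = posterior α − prior α and total failures = posterior β − prior β.
Total across both batches: 36−18=18 germinated seeds, 23−5=18 non-germinating seeds.
Subtract the first batch: 18−6=12 germinated seeds and 18−3=15 non-germinating seeds.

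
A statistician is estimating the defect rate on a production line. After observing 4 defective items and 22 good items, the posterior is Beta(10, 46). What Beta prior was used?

A Beta(a, b) prior with s successes and f failures in binomial data gives a Beta(a+s, b+f) posterior.
So a = 10 − 4 = 6 and b = 46 − 22 = 24.

Beta(6, 24)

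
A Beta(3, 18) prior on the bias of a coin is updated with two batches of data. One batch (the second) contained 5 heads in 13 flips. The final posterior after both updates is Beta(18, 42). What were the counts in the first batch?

Sequential conjugate updates are equivalent to a single update on the pooled data, so total successes = posterior α − prior α and total failures = posterior β − prior β.
Total across both batches: 18−3=15 heads, 42−18=24 tails.
Subtract the second batch: 15−5=10 heads and 24−8=16 tails.

10 heads and 16 tails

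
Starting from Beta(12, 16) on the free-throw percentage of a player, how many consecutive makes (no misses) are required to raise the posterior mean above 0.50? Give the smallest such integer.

After k makes and 0 misses the posterior is Beta(12+k, 16), with mean (12+k)/(12+16+k).
Set (12+k)/(28+k) > 0.50 and solve: k > (0.50·28 − 12)/(1 − 0.50) = 4.000.
The smallest integer exceeding 4.000 is 5, and checking k=5: (17)/(33) = 0.5152 > 0.50.

k = 5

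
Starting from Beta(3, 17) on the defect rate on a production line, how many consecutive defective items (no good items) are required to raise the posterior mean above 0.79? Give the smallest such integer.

After k defective items and 0 good items the posterior is Beta(3+k, 17), with mean (3+k)/(3+17+k).
Set (3+k)/(20+k) > 0.79 and solve: k > (0.79·20 − 3)/(1 − 0.79) = 60.952.
The smallest integer exceeding 60.952 is 61.

k = 61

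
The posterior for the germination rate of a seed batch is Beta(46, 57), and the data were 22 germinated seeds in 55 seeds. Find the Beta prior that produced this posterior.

Beta(24, 24)

Beta is conjugate to the binomial likelihood: posterior = Beta(a+s, b+f).
So a = 46 − 22 = 24 and b = 57 − 33 = 24.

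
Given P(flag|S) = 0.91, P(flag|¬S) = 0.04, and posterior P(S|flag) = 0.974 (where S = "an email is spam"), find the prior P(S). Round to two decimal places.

In odds form, posterior odds = prior odds × likelihood ratio, so prior odds = posterior odds ÷ LR.
Posterior odds = 0.974/(1−0.974) = 37.4615. LR = 0.91/0.04 = 22.7500.
Prior odds = 37.4615/22.7500 = 1.6467, so P(S) = 1.6467/(1+1.6467) ≈ 0.62.

P(S) = 0.62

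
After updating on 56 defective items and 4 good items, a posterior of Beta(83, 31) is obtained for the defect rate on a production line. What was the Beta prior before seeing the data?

Beta(27, 27)

Beta is conjugate to the binomial likelihood: posterior = Beta(a+s, b+f).
So a = 83 − 56 = 27 and b = 31 − 4 = 27.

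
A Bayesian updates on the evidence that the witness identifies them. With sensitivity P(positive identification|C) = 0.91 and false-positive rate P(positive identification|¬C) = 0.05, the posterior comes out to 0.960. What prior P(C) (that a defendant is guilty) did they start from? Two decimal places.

In odds form, posterior odds = prior odds × likelihood ratio, so prior odds = posterior odds ÷ LR.
Posterior odds = 0.960/(1−0.960) = 24.0000. LR = 0.91/0.05 = 18.2000.
Prior odds = 24.0000/18.2000 = 1.3187, so P(C) = 1.3187/(1+1.3187) ≈ 0.57.

P(C) = 0.57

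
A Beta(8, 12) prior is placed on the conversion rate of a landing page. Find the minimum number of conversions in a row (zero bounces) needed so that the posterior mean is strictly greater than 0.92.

After k conversions and 0 bounces the posterior is Beta(8+k, 12), with mean (8+k)/(8+12+k).
Set (8+k)/(20+k) > 0.92 and solve: k > (0.92·20 − 8)/(1 − 0.92) = 130.000.
The smallest integer exceeding 130.000 is 131.

k = 131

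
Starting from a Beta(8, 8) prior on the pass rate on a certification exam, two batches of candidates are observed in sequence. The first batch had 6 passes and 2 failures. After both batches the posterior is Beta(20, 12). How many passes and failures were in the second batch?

Sequential conjugate updates are equivalent to a single update on the pooled data, so total successes = posterior α − prior α and total failures = posterior β − prior β.
Total across both batches: 20−8=12 passes, 12−8=4 failures.
Subtract the first batch: 12−6=6 passes and 4−2=2 failures.

6 passes and 2 failures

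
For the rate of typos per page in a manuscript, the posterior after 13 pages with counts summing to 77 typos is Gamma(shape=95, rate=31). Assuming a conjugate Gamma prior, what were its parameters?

Gamma(shape=18, rate=18)

Gamma–Poisson conjugacy: posterior shape = α + Σxᵢ, posterior rate = β + n.
So α = 95 − 77 = 18 and β = 31 − 13 = 18.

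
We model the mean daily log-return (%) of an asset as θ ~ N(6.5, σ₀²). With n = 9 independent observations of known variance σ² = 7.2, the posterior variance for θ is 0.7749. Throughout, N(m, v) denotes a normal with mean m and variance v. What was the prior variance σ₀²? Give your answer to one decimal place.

σ₀² = 24.7

Posterior precision equals prior precision plus data precision: 1/σ_n² = 1/σ₀² + n/σ².
So 1/σ₀² = 1/0.7749 − 9/7.2 = 1.290489 − 1.250000 = 0.040489.
Hence σ₀² = 1/0.040489 ≈ 24.7.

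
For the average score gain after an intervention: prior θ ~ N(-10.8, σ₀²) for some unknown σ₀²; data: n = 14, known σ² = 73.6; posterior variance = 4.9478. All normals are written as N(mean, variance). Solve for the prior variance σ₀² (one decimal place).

σ₀² = 84.1

Posterior precision equals prior precision plus data precision: 1/σ_n² = 1/σ₀² + n/σ².
So 1/σ₀² = 1/4.9478 − 14/73.6 = 0.202110 − 0.190217 = 0.011893.
Hence σ₀² = 1/0.011893 ≈ 84.1.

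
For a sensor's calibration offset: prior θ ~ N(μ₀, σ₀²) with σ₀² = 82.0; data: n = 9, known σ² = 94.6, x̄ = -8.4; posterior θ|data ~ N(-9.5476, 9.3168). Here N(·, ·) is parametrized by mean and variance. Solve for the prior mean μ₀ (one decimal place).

With known observation variance, the Normal–Normal posterior has precision τ_n = τ₀ + n/σ² and mean μ_n = (τ₀μ₀ + (n/σ²)x̄)/τ_n.
Here τ₀ = 1/82.0 = 0.012195 and τ_data = 9/94.6 = 0.095137, so τ_n = 0.107332.
Rearranging for μ₀: μ₀ = (μ_n·τ_n − τ_data·x̄)/τ₀ = (-9.5476·0.107332 − 0.095137·-8.4) / 0.012195 = -0.225612/0.012195 ≈ -18.5.

μ₀ = -18.5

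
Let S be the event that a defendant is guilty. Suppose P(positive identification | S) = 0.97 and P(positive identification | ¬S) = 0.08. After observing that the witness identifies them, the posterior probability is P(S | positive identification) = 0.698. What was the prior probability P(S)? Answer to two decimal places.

Bayes' rule in odds form gives O(S|E) = O(S)·[P(E|S)/P(E|¬S)], hence O(S) = O(S|E)/LR.
Posterior odds = 0.698/(1−0.698) = 2.3113. LR = 0.97/0.08 = 12.1250.
Prior odds = 2.3113/12.1250 = 0.1906, so P(S) = 0.1906/(1+0.1906) ≈ 0.16.

P(S) = 0.16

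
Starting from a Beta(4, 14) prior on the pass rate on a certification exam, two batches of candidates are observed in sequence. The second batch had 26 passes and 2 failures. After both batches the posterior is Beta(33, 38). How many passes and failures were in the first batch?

3 passes and 22 failures

Because Beta–binomial updating is additive in the counts, the combined data contributed (α_post−α_prior, β_post−β_prior) successes and failures.
Total across both batches: 33−4=29 passes, 38−14=24 failures.
Subtract the second batch: 29−26=3 passes and 24−2=22 failures.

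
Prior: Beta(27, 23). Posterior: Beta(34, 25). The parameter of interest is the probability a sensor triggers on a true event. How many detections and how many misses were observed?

Under Beta–binomial conjugacy the posterior parameters are (a+s, b+f).
So s = 34 − 27 = 7 and f = 25 − 23 = 2.

7 detections and 2 misses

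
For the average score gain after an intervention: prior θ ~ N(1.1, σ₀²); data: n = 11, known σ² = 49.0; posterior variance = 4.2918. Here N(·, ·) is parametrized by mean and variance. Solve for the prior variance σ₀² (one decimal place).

σ₀² = 117.5

Posterior precision equals prior precision plus data precision: 1/σ_n² = 1/σ₀² + n/σ².
So 1/σ₀² = 1/4.2918 − 11/49.0 = 0.233002 − 0.224490 = 0.008512.
Hence σ₀² = 1/0.008512 ≈ 117.5.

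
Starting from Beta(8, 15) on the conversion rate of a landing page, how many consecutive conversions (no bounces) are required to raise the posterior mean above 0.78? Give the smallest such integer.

k = 46

After k conversions and 0 bounces the posterior is Beta(8+k, 15), with mean (8+k)/(8+15+k).
Set (8+k)/(23+k) > 0.78 and solve: k > (0.78·23 − 8)/(1 − 0.78) = 45.182.
The smallest integer exceeding 45.182 is 46.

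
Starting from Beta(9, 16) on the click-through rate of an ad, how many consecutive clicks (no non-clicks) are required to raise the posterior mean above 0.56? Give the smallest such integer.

After k clicks and 0 non-clicks the posterior is Beta(9+k, 16), with mean (9+k)/(9+16+k).
Set (9+k)/(25+k) > 0.56 and solve: k > (0.56·25 − 9)/(1 − 0.56) = 11.364.
The smallest integer exceeding 11.364 is 12, and checking k=12: (21)/(37) = 0.5676 > 0.56.

k = 12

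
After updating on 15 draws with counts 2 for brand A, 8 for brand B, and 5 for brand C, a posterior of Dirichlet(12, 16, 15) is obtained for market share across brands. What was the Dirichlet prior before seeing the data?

For a Dirichlet(α) prior with multinomial counts c, the posterior is Dirichlet(α + c) componentwise.
Subtract each count from the matching posterior parameter: 12−2=10, 16−8=8, 15−5=10.

Dirichlet(10, 8, 10)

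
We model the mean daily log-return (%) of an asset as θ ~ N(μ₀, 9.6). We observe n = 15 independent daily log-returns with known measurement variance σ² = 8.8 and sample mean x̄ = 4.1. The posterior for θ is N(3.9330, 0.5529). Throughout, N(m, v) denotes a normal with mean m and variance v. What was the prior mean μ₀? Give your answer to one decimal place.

The posterior mean is a precision-weighted average: μ_n = (τ₀μ₀ + τ_data·x̄)/(τ₀+τ_data), with τ₀=1/σ₀² and τ_data=n/σ².
Here τ₀ = 1/9.6 = 0.104167 and τ_data = 15/8.8 = 1.704545, so τ_n = 1.808712.
Rearranging for μ₀: μ₀ = (μ_n·τ_n − τ_data·x̄)/τ₀ = (3.9330·1.808712 − 1.704545·4.1) / 0.104167 = 0.125030/0.104167 ≈ 1.2.

μ₀ = 1.2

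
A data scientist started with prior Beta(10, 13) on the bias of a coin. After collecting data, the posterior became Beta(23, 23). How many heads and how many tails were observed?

13 heads and 10 tails

A Beta(a, b) prior with s successes and f failures in binomial data gives a Beta(a+s, b+f) posterior.
Match parameters: s=23−10=13, f=23−13=10.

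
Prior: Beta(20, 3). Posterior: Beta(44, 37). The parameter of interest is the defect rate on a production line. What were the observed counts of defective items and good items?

A Beta(α, β) prior with s successes and f failures in binomial data gives a Beta(α+s, β+f) posterior.
Match parameters: s=44−20=24, f=37−3=34.

24 defective items and 34 good items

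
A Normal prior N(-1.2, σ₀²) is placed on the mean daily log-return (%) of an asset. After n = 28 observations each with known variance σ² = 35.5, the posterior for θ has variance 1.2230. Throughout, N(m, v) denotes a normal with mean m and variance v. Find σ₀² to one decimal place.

Posterior precision equals prior precision plus data precision: 1/σ_n² = 1/σ₀² + n/σ².
So 1/σ₀² = 1/1.2230 − 28/35.5 = 0.817661 − 0.788732 = 0.028929.
Hence σ₀² = 1/0.028929 ≈ 34.6.

σ₀² = 34.6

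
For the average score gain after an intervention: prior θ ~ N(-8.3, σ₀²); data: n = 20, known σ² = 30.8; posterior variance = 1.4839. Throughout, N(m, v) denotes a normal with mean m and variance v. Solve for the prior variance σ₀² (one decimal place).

σ₀² = 40.7

For the Normal–Normal model with known σ², precisions add: τ_n = τ₀ + n/σ².
So 1/σ₀² = 1/1.4839 − 20/30.8 = 0.673900 − 0.649351 = 0.024549.
Hence σ₀² = 1/0.024549 ≈ 40.7.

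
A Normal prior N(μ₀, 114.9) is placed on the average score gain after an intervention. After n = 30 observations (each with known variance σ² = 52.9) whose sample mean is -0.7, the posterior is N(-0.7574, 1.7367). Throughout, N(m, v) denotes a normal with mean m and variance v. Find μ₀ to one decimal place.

μ₀ = -4.5

With known observation variance, the Normal–Normal posterior has precision τ_n = τ₀ + n/σ² and mean μ_n = (τ₀μ₀ + (n/σ²)x̄)/τ_n.
Here τ₀ = 1/114.9 = 0.008703 and τ_data = 30/52.9 = 0.567108, so τ_n = 0.575811.
Rearranging for μ₀: μ₀ = (μ_n·τ_n − τ_data·x̄)/τ₀ = (-0.7574·0.575811 − 0.567108·-0.7) / 0.008703 = -0.039144/0.008703 ≈ -4.5.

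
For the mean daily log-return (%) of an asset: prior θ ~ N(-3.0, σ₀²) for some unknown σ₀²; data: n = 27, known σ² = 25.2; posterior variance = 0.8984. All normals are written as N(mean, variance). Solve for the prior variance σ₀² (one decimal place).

Posterior precision equals prior precision plus data precision: 1/σ_n² = 1/σ₀² + n/σ².
So 1/σ₀² = 1/0.8984 − 27/25.2 = 1.113090 − 1.071429 = 0.041661.
Hence σ₀² = 1/0.041661 ≈ 24.0.

σ₀² = 24.0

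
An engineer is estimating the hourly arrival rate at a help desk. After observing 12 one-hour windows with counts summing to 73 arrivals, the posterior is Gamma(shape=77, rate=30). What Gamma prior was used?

Gamma(shape=4, rate=18)

A Gamma(α, β) prior (rate parametrization) on a Poisson rate with n observations summing to S gives posterior Gamma(α+S, β+n).
So α = 77 − 73 = 4 and β = 30 − 12 = 18.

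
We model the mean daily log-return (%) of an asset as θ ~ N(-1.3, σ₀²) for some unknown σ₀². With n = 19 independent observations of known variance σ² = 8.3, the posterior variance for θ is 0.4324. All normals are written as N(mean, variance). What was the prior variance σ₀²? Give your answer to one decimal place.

σ₀² = 42.5

For the Normal–Normal model with known σ², precisions add: τ_n = τ₀ + n/σ².
So 1/σ₀² = 1/0.4324 − 19/8.3 = 2.312673 − 2.289157 = 0.023516.
Hence σ₀² = 1/0.023516 ≈ 42.5.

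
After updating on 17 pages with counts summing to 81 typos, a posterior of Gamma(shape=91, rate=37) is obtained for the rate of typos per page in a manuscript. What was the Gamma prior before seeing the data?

Gamma(shape=10, rate=20)

Gamma–Poisson conjugacy: posterior shape = α + Σxᵢ, posterior rate = β + n.
So α = 91 − 81 = 10 and β = 37 − 17 = 20.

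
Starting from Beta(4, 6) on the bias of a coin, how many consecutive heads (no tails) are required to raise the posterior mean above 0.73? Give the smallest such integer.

k = 13

After k heads and 0 tails the posterior is Beta(4+k, 6), with mean (4+k)/(4+6+k).
Set (4+k)/(10+k) > 0.73 and solve: k > (0.73·10 − 4)/(1 − 0.73) = 12.222.
The smallest integer exceeding 12.222 is 13.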